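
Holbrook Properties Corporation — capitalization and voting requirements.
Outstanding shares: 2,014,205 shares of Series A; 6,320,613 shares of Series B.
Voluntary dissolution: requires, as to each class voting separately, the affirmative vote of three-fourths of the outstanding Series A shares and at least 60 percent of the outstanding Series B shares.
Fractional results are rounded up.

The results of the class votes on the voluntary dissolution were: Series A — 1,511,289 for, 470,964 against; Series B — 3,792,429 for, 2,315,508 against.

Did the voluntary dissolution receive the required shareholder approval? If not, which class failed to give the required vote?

Approved — every class gave the required vote.

Series A: 3/4 of 2014205 = 1510653.75, rounded up to 1510654; 1,510,654 required, 1,511,289 in favor — approved.
Series B: 3/5 of 6320613 = 3792367.80, rounded up to 3792368; 3,792,368 required, 3,792,429 in favor — approved.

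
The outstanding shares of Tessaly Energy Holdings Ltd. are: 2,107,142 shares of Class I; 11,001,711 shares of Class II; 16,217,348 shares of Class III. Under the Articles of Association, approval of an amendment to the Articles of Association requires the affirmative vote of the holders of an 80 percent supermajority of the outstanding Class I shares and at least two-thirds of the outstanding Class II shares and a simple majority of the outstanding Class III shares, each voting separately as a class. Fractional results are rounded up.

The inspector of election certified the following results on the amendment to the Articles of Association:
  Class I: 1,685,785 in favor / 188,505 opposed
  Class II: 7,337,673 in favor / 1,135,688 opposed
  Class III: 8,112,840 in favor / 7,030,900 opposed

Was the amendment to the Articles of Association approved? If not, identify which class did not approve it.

Class I: 4/5 of 2107142 = 1685713.60, rounded up to 1685714; 1,685,714 required, 1,685,785 in favor — approved.
Class II: 2/3 of 11001711 = 7334474; 7,334,474 required, 7,337,673 in favor — approved.
Class III: a majority of 16217348 is 8108675; 8,108,675 required, 8,112,840 in favor — approved.

Approved — every class gave the required vote.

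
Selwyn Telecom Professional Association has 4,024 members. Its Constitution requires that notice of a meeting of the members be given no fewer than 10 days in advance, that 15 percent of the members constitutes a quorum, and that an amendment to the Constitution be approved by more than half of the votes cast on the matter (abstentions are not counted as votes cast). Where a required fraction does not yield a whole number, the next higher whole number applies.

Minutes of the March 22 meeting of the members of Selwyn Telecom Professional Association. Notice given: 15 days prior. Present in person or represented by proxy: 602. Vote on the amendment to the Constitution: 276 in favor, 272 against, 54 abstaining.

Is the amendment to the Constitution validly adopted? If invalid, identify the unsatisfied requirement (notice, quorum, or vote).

Invalid — quorum requirement not satisfied.

Notice: 15 days given; 10 required. Satisfied.
Quorum: 15% of 4,024 = 603.60, rounded up to 604; 602 present. Not satisfied.
Vote: requires a majority of the votes cast (602 − 54 abstaining = 548); a majority of 548 is 275, so 275 needed; 276 in favor. Satisfied.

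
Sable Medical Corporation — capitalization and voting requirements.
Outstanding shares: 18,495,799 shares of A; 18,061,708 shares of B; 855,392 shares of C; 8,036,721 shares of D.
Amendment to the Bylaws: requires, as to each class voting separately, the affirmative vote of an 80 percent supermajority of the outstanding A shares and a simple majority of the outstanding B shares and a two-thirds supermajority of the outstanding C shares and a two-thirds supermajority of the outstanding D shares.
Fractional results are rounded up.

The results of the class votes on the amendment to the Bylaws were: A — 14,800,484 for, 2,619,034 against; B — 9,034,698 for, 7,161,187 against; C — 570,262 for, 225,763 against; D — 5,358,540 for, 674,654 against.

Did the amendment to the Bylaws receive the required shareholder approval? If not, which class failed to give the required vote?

Approved — every class gave the required vote.

A: 4/5 of 18495799 = 14796639.20, rounded up to 14796640; 14,796,640 required, 14,800,484 in favor — approved.
B: a majority of 18061708 is 9030855; 9,030,855 required, 9,034,698 in favor — approved.
C: 2/3 of 855392 = 570261.33, rounded up to 570262; 570,262 required, 570,262 in favor — approved.
D: 2/3 of 8036721 = 5357814; 5,357,814 required, 5,358,540 in favor — approved.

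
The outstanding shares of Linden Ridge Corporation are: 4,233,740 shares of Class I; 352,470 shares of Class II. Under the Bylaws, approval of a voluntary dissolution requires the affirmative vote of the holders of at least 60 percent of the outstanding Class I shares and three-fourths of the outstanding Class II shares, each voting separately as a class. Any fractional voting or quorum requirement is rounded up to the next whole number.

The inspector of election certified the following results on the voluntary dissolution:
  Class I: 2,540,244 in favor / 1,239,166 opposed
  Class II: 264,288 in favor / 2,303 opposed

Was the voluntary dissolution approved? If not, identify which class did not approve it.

Class I: 3/5 of 4233740 = 2540244; 2,540,244 required, 2,540,244 in favor — approved.
Class II: 3/4 of 352470 = 264352.50, rounded up to 264353; 264,353 required, 264,288 in favor — not approved.

Not approved — the Class II shares did not give the required vote.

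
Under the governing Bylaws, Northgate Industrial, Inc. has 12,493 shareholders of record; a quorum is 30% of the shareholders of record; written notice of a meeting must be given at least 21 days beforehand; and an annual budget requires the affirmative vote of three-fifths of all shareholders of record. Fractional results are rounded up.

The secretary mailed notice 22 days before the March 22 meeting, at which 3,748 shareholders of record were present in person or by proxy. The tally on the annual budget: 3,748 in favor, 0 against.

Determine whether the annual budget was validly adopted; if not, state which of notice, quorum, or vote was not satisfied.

Notice: 22 days given; 21 required. Satisfied.
Quorum: 30% of 12,493 = 3,747.90, rounded up to 3,748; 3,748 present. Satisfied.
Vote: requires three-fifths of all shareholders of record (12,493); 3/5 of 12493 = 7495.80, rounded up to 7496, so 7,496 needed; 3,748 in favor. Not satisfied.

Invalid — vote requirement not satisfied.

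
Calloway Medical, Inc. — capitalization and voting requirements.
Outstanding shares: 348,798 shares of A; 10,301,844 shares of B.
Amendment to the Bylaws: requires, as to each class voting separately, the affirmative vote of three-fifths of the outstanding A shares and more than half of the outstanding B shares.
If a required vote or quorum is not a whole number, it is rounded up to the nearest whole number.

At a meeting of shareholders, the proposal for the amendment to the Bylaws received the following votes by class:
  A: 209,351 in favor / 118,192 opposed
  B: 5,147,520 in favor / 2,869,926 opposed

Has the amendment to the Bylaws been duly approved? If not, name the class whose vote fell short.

A: 3/5 of 348798 = 209278.80, rounded up to 209279; 209,279 required, 209,351 in favor — approved.
B: a majority of 10301844 is 5150923; 5,150,923 required, 5,147,520 in favor — not approved.

Not approved — the B shares did not give the required vote.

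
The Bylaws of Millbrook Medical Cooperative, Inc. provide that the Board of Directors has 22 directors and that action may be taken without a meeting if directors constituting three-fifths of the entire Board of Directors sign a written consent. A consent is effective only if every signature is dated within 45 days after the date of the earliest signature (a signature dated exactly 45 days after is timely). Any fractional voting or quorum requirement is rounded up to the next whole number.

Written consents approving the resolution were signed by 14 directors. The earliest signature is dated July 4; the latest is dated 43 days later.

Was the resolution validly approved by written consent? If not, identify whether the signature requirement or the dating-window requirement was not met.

Effective — both the signature and dating-window requirements are satisfied.

Signatures required: three-fifths of 22 — 3/5 of 22 = 13.20, rounded up to 14, so 14 needed; 14 signed. Sufficient.
Dating window: the latest signature is 43 days after the earliest; the limit is 45 days. Within the window.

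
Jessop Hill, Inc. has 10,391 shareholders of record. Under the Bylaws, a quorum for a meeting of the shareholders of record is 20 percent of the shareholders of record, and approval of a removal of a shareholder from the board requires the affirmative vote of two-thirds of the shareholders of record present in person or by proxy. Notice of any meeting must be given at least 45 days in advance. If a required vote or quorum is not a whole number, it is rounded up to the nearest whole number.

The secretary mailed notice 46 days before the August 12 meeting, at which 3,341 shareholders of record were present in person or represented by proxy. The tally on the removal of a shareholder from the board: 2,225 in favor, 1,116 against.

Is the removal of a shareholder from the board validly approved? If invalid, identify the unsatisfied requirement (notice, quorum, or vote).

Notice: 46 days given; 45 required. Satisfied.
Quorum: 20% of 10,391 = 2,078.20, rounded up to 2,079; 3,341 present. Satisfied.
Vote: requires two-thirds of those present (3,341); 2/3 of 3341 = 2227.33, rounded up to 2228, so 2,228 needed; 2,225 in favor. Not satisfied.

Invalid — vote requirement not satisfied.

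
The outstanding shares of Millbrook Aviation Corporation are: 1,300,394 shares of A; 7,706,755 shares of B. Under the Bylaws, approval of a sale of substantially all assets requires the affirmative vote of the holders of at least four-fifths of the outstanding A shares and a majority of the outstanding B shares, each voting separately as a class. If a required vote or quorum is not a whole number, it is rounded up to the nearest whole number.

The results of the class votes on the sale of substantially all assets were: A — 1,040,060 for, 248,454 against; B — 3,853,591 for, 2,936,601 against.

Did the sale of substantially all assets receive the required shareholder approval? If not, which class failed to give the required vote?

A: 4/5 of 1300394 = 1040315.20, rounded up to 1040316; 1,040,316 required, 1,040,060 in favor — not approved.
B: a majority of 7706755 is 3853378; 3,853,378 required, 3,853,591 in favor — approved.

Not approved — the A shares did not give the required vote.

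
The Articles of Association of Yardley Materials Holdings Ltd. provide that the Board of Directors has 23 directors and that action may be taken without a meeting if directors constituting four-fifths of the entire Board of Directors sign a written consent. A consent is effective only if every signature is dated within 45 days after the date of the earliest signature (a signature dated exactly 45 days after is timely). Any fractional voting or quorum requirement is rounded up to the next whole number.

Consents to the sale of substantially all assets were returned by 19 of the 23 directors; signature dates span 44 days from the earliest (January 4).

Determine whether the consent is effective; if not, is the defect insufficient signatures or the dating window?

Signatures required: four-fifths of 23 — 4/5 of 23 = 18.40, rounded up to 19, so 19 needed; 19 signed. Sufficient.
Dating window: the latest signature is 44 days after the earliest; the limit is 45 days. Within the window.

Effective — both the signature and dating-window requirements are satisfied.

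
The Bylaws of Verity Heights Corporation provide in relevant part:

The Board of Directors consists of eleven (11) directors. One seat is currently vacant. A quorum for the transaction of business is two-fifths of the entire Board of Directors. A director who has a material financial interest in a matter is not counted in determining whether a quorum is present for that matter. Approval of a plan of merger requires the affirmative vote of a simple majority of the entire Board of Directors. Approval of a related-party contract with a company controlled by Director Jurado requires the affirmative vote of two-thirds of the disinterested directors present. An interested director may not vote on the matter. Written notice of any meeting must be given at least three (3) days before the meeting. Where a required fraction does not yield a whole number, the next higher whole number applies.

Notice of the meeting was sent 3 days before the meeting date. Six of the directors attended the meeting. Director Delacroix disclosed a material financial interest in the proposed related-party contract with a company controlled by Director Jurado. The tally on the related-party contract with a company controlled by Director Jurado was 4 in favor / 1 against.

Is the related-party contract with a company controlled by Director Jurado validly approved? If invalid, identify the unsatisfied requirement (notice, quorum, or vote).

Valid — all requirements satisfied.

Notice: 3 days given; 3 required (3 ≥ 3). Satisfied.
Quorum: 6 present, but the 1 interested director does not count, leaving 5. Quorum is 5. Satisfied.
Vote: the related-party contract with a company controlled by Director Jurado requires two-thirds of the disinterested directors present (6 − 1 = 5). 2/3 of 5 = 3.33, rounded up to 4, so 4 affirmative votes are needed; 4 voted in favor. Satisfied.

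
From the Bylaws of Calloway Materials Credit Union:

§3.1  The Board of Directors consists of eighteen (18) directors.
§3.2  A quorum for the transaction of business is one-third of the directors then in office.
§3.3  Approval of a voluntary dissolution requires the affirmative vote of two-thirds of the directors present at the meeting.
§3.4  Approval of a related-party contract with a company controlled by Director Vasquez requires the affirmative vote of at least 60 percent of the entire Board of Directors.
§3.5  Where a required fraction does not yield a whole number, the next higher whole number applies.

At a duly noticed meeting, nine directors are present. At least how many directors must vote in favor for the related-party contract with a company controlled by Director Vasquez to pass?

The related-party contract with a company controlled by Director Vasquez requires three-fifths of the entire Board of Directors (18).
3/5 of 18 = 10.80, rounded up to 11.
(Only 9 can vote, so the related-party contract with a company controlled by Director Vasquez cannot pass at this meeting, but the required vote is still 11.)

11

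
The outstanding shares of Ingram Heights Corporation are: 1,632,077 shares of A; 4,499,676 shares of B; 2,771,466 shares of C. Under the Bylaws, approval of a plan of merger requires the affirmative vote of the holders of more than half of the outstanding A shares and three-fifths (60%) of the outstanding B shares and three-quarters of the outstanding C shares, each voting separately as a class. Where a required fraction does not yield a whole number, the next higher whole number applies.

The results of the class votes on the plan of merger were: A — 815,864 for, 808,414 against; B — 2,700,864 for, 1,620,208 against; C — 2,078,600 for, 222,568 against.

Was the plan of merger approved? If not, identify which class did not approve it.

Not approved — the A shares did not give the required vote.

A: a majority of 1632077 is 816039; 816,039 required, 815,864 in favor — not approved.
B: 3/5 of 4499676 = 2699805.60, rounded up to 2699806; 2,699,806 required, 2,700,864 in favor — approved.
C: 3/4 of 2771466 = 2078599.50, rounded up to 2078600; 2,078,600 required, 2,078,600 in favor — approved.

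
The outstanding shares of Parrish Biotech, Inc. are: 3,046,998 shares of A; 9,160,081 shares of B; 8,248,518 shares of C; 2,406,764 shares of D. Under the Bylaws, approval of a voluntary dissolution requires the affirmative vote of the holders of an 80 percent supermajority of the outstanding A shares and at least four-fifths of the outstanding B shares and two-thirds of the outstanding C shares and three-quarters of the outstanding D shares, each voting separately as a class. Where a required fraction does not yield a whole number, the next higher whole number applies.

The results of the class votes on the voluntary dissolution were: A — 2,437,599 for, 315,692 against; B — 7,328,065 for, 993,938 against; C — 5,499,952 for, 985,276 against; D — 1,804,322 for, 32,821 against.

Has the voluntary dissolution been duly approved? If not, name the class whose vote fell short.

A: 4/5 of 3046998 = 2437598.40, rounded up to 2437599; 2,437,599 required, 2,437,599 in favor — approved.
B: 4/5 of 9160081 = 7328064.80, rounded up to 7328065; 7,328,065 required, 7,328,065 in favor — approved.
C: 2/3 of 8248518 = 5499012; 5,499,012 required, 5,499,952 in favor — approved.
D: 3/4 of 2406764 = 1805073; 1,805,073 required, 1,804,322 in favor — not approved.

Not approved — the D shares did not give the required vote.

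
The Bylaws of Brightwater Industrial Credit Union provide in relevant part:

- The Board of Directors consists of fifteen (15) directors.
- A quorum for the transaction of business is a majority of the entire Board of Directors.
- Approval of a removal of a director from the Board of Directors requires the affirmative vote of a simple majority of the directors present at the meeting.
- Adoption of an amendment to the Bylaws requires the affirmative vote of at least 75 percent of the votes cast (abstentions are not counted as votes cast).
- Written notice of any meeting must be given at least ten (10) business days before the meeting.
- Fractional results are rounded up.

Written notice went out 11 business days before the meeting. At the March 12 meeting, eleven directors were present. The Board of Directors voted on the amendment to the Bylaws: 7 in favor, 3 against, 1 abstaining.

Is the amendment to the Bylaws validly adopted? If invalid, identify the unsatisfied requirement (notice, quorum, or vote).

Notice: 11 business days given; 10 required (11 ≥ 10). Satisfied.
Quorum: 11 present; quorum is 8. Satisfied.
Vote: the amendment to the Bylaws requires three-fourths of the votes cast (11 present − 1 abstaining = 10). 3/4 of 10 = 7.50, rounded up to 8, so 8 affirmative votes are needed; 7 voted in favor. Not satisfied.

Invalid — vote requirement not satisfied.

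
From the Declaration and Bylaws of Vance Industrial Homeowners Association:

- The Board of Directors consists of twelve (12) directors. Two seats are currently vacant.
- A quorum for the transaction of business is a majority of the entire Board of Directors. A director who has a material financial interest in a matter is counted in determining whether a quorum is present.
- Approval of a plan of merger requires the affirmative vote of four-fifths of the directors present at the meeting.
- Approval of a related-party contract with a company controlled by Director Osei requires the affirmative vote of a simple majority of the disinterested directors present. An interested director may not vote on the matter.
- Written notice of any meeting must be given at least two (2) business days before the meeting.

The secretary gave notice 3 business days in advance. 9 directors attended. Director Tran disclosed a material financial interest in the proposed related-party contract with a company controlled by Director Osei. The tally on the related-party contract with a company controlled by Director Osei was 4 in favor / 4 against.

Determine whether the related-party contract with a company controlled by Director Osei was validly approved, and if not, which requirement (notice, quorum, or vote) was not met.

Notice: 3 business days given; 2 required (3 ≥ 2). Satisfied.
Quorum: 9 present (interested directors count toward quorum); quorum is 7. Satisfied.
Vote: the related-party contract with a company controlled by Director Osei requires a majority of the disinterested directors present (9 − 1 = 8). A majority of 8 is 5, so 5 affirmative votes are needed; 4 voted in favor. Not satisfied.

Invalid — vote requirement not satisfied.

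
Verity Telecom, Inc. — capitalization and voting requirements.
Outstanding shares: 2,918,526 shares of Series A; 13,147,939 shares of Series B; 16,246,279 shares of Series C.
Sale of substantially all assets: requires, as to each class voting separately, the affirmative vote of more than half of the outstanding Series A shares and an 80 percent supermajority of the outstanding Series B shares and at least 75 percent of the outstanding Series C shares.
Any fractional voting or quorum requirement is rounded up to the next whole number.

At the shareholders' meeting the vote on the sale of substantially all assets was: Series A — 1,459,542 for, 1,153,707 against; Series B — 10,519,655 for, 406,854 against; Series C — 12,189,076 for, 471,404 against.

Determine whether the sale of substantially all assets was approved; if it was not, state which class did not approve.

Series A: a majority of 2918526 is 1459264; 1,459,264 required, 1,459,542 in favor — approved.
Series B: 4/5 of 13147939 = 10518351.20, rounded up to 10518352; 10,518,352 required, 10,519,655 in favor — approved.
Series C: 3/4 of 16246279 = 12184709.25, rounded up to 12184710; 12,184,710 required, 12,189,076 in favor — approved.

Approved — every class gave the required vote.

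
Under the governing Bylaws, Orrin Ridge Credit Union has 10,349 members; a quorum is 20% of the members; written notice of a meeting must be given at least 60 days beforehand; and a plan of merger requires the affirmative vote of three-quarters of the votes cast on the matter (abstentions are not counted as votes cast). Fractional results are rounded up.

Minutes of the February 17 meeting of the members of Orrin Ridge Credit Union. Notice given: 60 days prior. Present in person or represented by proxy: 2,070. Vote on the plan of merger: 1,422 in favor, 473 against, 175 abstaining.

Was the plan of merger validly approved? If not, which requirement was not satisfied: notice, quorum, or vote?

Notice: 60 days given; 60 required. Satisfied.
Quorum: 20% of 10,349 = 2,069.80, rounded up to 2,070; 2,070 present. Satisfied.
Vote: requires three-fourths of the votes cast (2,070 − 175 abstaining = 1,895); 3/4 of 1895 = 1421.25, rounded up to 1422, so 1,422 needed; 1,422 in favor. Satisfied.

Valid — all requirements satisfied.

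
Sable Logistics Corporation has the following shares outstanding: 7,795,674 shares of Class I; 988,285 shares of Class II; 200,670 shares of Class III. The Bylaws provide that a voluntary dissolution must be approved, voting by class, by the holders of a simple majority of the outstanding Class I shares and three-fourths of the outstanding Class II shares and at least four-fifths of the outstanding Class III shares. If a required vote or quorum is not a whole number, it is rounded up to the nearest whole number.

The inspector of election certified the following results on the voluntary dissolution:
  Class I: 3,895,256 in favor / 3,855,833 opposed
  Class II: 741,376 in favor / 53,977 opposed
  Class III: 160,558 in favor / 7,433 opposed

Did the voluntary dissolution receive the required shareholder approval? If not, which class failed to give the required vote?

Not approved — the Class I shares did not give the required vote.

Class I: a majority of 7795674 is 3897838; 3,897,838 required, 3,895,256 in favor — not approved.
Class II: 3/4 of 988285 = 741213.75, rounded up to 741214; 741,214 required, 741,376 in favor — approved.
Class III: 4/5 of 200670 = 160536; 160,536 required, 160,558 in favor — approved.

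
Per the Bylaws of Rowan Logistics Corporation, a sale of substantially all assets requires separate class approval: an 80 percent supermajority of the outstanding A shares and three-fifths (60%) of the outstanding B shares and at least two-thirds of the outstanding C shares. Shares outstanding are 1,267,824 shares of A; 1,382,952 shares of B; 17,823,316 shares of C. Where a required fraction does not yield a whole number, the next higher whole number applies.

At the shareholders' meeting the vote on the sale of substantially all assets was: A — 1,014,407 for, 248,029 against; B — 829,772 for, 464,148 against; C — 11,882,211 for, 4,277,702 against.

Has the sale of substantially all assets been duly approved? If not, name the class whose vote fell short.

Approved — every class gave the required vote.

A: 4/5 of 1267824 = 1014259.20, rounded up to 1014260; 1,014,260 required, 1,014,407 in favor — approved.
B: 3/5 of 1382952 = 829771.20, rounded up to 829772; 829,772 required, 829,772 in favor — approved.
C: 2/3 of 17823316 = 11882210.67, rounded up to 11882211; 11,882,211 required, 11,882,211 in favor — approved.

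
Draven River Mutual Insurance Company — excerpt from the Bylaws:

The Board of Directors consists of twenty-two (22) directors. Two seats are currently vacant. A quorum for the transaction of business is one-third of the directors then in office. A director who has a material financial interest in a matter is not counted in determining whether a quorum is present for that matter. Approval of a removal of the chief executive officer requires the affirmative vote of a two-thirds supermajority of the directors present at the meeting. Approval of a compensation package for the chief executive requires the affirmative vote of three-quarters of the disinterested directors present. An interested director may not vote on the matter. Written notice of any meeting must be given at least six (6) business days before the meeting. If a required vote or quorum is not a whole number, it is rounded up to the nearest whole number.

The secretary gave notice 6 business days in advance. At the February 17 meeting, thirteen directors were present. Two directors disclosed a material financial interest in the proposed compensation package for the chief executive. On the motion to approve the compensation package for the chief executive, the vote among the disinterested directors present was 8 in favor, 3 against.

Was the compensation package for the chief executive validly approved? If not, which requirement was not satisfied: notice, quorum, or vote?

Notice: 6 business days given; 6 required (6 ≥ 6). Satisfied.
Quorum: 13 present, but the 2 interested directors do not count, leaving 11. Quorum is 7. Satisfied.
Vote: the compensation package for the chief executive requires three-fourths of the disinterested directors present (13 − 2 = 11). 3/4 of 11 = 8.25, rounded up to 9, so 9 affirmative votes are needed; 8 voted in favor. Not satisfied.

Invalid — vote requirement not satisfied.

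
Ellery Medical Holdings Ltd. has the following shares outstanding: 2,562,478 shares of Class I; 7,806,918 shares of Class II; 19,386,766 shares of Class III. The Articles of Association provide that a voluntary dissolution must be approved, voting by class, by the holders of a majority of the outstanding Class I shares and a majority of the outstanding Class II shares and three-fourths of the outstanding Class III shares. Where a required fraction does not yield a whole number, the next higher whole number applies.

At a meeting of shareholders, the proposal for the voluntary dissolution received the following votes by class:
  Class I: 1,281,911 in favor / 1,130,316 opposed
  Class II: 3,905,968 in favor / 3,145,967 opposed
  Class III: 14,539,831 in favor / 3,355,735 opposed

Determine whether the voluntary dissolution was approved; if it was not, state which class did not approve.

Class I: a majority of 2562478 is 1281240; 1,281,240 required, 1,281,911 in favor — approved.
Class II: a majority of 7806918 is 3903460; 3,903,460 required, 3,905,968 in favor — approved.
Class III: 3/4 of 19386766 = 14540074.50, rounded up to 14540075; 14,540,075 required, 14,539,831 in favor — not approved.

Not approved — the Class III shares did not give the required vote.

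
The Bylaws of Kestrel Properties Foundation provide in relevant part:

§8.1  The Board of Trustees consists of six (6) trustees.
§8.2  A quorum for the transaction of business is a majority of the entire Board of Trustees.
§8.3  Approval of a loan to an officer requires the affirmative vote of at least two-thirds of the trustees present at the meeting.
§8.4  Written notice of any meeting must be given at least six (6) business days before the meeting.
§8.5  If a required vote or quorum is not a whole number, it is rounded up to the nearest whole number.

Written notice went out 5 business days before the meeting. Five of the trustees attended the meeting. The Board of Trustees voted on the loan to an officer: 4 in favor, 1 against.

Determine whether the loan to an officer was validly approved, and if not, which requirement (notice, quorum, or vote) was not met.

Notice: 5 business days given; 6 required (5 < 6). Not satisfied.
Quorum: 5 present; quorum is 4. Satisfied.
Vote: the loan to an officer requires two-thirds of the trustees present (5). 2/3 of 5 = 3.33, rounded up to 4, so 4 affirmative votes are needed; 4 voted in favor. Satisfied.

Invalid — notice requirement not satisfied.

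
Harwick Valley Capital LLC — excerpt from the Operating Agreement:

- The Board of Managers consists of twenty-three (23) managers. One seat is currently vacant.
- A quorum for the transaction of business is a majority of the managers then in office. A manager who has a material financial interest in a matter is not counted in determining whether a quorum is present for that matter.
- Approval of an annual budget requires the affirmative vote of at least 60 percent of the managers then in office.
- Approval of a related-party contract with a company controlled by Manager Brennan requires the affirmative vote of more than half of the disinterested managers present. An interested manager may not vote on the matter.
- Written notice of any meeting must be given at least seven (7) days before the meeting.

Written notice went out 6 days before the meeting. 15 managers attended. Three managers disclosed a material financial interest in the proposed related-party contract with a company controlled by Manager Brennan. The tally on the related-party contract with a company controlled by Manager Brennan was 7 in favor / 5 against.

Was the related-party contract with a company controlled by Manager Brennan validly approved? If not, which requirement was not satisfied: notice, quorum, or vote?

Notice: 6 days given; 7 required (6 < 7). Not satisfied.
Quorum: 15 present, but the 3 interested managers do not count, leaving 12. Quorum is 12. Satisfied.
Vote: the related-party contract with a company controlled by Manager Brennan requires a majority of the disinterested managers present (15 − 3 = 12). A majority of 12 is 7, so 7 affirmative votes are needed; 7 voted in favor. Satisfied.

Invalid — notice requirement not satisfied.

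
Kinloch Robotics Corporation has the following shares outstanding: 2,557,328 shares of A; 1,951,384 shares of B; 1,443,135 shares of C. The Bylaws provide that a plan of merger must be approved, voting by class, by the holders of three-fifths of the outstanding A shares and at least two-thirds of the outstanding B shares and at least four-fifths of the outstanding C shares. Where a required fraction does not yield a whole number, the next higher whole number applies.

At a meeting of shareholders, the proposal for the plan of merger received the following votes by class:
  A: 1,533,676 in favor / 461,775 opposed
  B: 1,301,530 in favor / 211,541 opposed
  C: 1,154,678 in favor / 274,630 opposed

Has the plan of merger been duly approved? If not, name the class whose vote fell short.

A: 3/5 of 2557328 = 1534396.80, rounded up to 1534397; 1,534,397 required, 1,533,676 in favor — not approved.
B: 2/3 of 1951384 = 1300922.67, rounded up to 1300923; 1,300,923 required, 1,301,530 in favor — approved.
C: 4/5 of 1443135 = 1154508; 1,154,508 required, 1,154,678 in favor — approved.

Not approved — the A shares did not give the required vote.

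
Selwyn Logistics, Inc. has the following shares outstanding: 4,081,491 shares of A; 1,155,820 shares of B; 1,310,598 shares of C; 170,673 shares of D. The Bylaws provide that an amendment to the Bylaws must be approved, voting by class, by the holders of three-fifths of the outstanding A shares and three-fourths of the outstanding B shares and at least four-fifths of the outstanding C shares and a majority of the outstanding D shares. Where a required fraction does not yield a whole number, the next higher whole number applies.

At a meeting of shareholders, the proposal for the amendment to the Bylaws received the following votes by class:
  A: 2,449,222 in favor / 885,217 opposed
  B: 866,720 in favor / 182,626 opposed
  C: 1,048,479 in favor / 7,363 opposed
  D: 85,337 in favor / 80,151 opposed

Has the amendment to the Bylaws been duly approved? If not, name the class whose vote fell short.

Not approved — the B shares did not give the required vote.

A: 3/5 of 4081491 = 2448894.60, rounded up to 2448895; 2,448,895 required, 2,449,222 in favor — approved.
B: 3/4 of 1155820 = 866865; 866,865 required, 866,720 in favor — not approved.
C: 4/5 of 1310598 = 1048478.40, rounded up to 1048479; 1,048,479 required, 1,048,479 in favor — approved.
D: a majority of 170673 is 85337; 85,337 required, 85,337 in favor — approved.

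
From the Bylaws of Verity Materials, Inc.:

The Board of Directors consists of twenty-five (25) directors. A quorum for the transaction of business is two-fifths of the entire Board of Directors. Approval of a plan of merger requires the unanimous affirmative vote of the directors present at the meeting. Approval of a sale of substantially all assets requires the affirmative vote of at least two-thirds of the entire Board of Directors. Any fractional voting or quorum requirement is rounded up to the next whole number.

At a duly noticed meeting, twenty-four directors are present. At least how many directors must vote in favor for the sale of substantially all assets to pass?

The sale of substantially all assets requires two-thirds of the entire Board of Directors (25).
2/3 of 25 = 16.67, rounded up to 17.

17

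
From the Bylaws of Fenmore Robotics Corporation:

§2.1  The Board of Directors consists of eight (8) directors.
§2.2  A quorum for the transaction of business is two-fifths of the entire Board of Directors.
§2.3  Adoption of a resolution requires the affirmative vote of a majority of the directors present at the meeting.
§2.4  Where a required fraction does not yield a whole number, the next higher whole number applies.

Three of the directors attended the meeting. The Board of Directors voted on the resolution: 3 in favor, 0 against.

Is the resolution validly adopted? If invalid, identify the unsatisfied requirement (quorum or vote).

Quorum: 3 present; quorum is 4. Not satisfied.
Vote: the resolution requires a majority of the directors present (3). A majority of 3 is 2, so 2 affirmative votes are needed; 3 voted in favor. Satisfied. (Moot — without a quorum no business can be validly transacted.)

Invalid — quorum requirement not satisfied.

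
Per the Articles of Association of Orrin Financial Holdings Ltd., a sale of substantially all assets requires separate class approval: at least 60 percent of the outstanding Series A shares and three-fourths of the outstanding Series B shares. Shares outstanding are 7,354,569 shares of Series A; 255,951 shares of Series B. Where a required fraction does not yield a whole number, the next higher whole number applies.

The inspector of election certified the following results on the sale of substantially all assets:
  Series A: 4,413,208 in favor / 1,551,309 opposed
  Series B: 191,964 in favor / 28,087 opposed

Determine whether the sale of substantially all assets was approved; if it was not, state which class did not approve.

Approved — every class gave the required vote.

Series A: 3/5 of 7354569 = 4412741.40, rounded up to 4412742; 4,412,742 required, 4,413,208 in favor — approved.
Series B: 3/4 of 255951 = 191963.25, rounded up to 191964; 191,964 required, 191,964 in favor — approved.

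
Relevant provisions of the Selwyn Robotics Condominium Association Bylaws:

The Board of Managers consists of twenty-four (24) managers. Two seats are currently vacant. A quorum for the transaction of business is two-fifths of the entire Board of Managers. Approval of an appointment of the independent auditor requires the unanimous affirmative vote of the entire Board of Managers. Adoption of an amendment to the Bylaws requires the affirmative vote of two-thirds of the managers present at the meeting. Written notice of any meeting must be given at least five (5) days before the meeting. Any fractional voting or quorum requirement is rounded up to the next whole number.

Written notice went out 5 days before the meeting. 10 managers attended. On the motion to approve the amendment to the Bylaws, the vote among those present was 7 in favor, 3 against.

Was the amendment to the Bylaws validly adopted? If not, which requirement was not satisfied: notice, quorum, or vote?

Valid — all requirements satisfied.

Notice: 5 days given; 5 required (5 ≥ 5). Satisfied.
Quorum: 10 present; quorum is 10. Satisfied.
Vote: the amendment to the Bylaws requires two-thirds of the managers present (10). 2/3 of 10 = 6.67, rounded up to 7, so 7 affirmative votes are needed; 7 voted in favor. Satisfied.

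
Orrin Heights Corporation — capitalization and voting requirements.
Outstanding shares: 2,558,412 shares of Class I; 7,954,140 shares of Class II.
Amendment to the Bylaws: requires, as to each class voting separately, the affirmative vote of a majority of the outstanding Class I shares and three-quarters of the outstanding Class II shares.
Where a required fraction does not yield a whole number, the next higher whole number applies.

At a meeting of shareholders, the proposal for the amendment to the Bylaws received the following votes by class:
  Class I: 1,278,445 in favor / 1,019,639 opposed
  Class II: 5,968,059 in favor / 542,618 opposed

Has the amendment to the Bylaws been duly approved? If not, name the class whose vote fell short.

Not approved — the Class I shares did not give the required vote.

Class I: a majority of 2558412 is 1279207; 1,279,207 required, 1,278,445 in favor — not approved.
Class II: 3/4 of 7954140 = 5965605; 5,965,605 required, 5,968,059 in favor — approved.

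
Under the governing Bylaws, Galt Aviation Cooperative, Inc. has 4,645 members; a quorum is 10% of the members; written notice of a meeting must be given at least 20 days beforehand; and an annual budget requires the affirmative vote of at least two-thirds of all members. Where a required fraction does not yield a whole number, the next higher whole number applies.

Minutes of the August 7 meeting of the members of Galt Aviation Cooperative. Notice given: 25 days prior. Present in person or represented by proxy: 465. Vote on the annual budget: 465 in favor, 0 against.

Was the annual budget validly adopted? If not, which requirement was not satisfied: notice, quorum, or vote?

Invalid — vote requirement not satisfied.

Notice: 25 days given; 20 required. Satisfied.
Quorum: 10% of 4,645 = 464.50, rounded up to 465; 465 present. Satisfied.
Vote: requires two-thirds of all members (4,645); 2/3 of 4645 = 3096.67, rounded up to 3097, so 3,097 needed; 465 in favor. Not satisfied.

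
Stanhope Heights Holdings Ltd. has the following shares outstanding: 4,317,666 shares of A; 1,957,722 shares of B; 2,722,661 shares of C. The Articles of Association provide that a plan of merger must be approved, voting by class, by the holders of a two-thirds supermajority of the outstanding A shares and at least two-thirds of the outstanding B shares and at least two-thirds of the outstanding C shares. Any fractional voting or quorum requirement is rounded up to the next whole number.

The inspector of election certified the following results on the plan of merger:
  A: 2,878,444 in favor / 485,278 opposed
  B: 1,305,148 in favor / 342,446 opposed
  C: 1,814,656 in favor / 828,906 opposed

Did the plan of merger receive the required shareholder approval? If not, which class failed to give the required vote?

Not approved — the C shares did not give the required vote.

A: 2/3 of 4317666 = 2878444; 2,878,444 required, 2,878,444 in favor — approved.
B: 2/3 of 1957722 = 1305148; 1,305,148 required, 1,305,148 in favor — approved.
C: 2/3 of 2722661 = 1815107.33, rounded up to 1815108; 1,815,108 required, 1,814,656 in favor — not approved.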